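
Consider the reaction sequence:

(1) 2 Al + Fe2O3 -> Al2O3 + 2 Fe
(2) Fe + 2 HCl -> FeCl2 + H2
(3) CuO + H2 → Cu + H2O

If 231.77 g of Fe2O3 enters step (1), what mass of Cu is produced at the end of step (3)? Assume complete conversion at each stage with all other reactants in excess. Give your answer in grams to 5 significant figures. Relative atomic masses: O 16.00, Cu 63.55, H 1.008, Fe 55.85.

184.46 g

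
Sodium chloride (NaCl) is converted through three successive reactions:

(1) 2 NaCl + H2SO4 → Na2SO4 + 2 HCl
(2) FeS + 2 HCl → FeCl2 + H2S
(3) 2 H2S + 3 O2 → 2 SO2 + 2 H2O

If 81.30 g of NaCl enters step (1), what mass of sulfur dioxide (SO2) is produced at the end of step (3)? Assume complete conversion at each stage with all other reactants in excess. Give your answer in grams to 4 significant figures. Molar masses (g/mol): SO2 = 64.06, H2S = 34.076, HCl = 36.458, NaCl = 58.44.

44.56 g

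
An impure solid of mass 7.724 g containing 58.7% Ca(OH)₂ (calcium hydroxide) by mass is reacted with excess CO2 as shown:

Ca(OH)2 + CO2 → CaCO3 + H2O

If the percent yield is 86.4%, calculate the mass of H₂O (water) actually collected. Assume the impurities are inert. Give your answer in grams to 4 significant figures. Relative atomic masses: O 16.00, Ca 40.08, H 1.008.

0.9525 g

Pure Ca(OH)2 available = 7.724 g × 0.587 = 4.5340 g.
M(Ca(OH)2) = 40.08 + 2(16.00) + 2(1.008) = 74.096 g/mol.
M(H2O) = 2(1.008) + 16.00 = 18.016 g/mol.
n(Ca(OH)2) = 4.5340 g / 74.096 g/mol = 0.061191 mol.
From the equation the Ca(OH)2:H2O mole ratio is 1:1, so n(H2O) = 0.061191 × 1/1 = 0.061191 mol.
Mass of H2O = 0.061191 mol × 18.016 g/mol = 1.1024 g.
Actual mass collected = 1.1024 g × 0.864 = 0.95248 g.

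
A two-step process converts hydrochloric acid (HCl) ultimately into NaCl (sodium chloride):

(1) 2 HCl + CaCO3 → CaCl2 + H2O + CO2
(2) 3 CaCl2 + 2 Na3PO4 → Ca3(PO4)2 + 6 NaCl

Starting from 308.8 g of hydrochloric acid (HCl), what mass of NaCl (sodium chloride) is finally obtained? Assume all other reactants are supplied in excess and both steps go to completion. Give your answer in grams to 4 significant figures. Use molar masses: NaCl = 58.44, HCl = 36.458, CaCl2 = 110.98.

n(HCl) = 308.80 / 36.458 = 8.4700 mol.
Step 1 gives a 2:1 ratio of HCl to CaCl2, so n(CaCl2) = 4.2350 mol.
In step 2 the CaCl2:NaCl ratio is 3:6, so n(NaCl) = 8.4700 mol.
Mass of NaCl = 8.4700 × 58.44 = 494.99 g.

495.0 g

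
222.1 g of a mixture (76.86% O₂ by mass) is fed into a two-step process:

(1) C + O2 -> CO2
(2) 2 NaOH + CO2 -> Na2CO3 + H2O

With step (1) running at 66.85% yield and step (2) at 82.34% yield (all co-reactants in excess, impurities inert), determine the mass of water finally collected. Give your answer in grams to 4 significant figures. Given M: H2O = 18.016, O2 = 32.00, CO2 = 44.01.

52.90 g

Pure O2 = 222.1 × 0.7686 = 170.71 g.
n(O2) = 170.71 / 32.00 = 5.3346 mol.
Step 1 (O2:CO2 = 1:1): theoretical n(CO2) = 5.3346 mol; at 66.85% yield, n(CO2) = 3.5662 mol.
Step 2 (CO2:H2O = 1:1): theoretical n(H2O) = 3.5662 mol, so theoretical mass = 3.5662 × 18.016 = 64.248 g.
At 82.34% yield, actual mass of H2O = 64.248 × 0.8234 = 52.902 g.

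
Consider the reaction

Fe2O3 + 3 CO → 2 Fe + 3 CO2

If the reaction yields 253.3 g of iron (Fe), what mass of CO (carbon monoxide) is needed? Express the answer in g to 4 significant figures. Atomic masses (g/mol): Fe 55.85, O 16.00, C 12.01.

190.6 g

M(Fe) = 55.85 g/mol.
M(CO) = 12.01 + 16.00 = 28.01 g/mol.
n(Fe) = 253.30 g / 55.85 g/mol = 4.5354 mol.
From the equation the Fe:CO mole ratio is 2:3, so n(CO) = 4.5354 × 3/2 = 6.8030 mol.
Mass of CO = 6.8030 mol × 28.01 g/mol = 190.55 g.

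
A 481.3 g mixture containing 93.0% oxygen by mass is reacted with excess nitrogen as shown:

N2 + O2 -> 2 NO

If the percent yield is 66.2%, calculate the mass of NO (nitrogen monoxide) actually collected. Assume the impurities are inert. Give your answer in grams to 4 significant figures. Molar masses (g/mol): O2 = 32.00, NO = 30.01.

Pure O2 available = 481.3 g × 0.930 = 447.61 g.
n(O2) = 447.61 g / 32.00 g/mol = 13.988 mol.
From the equation the O2:NO mole ratio is 1:2, so n(NO) = 13.988 × 2/1 = 27.976 mol.
Mass of NO = 27.976 mol × 30.01 g/mol = 839.55 g.
Actual mass collected = 839.55 g × 0.662 = 555.78 g.

555.8 g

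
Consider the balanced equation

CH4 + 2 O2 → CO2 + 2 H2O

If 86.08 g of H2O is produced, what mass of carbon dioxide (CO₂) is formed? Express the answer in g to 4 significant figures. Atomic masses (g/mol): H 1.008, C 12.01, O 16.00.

105.1 g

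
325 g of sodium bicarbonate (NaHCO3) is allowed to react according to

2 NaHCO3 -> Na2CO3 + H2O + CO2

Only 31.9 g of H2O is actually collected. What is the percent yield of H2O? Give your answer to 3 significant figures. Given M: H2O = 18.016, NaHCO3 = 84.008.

n(NaHCO3) = 325.0 g / 84.008 g/mol = 3.869 mol.
From the equation the NaHCO3:H2O mole ratio is 2:1, so n(H2O) = 3.869 × 1/2 = 1.934 mol.
Mass of H2O = 1.934 mol × 18.016 g/mol = 34.85 g.
This is the theoretical yield. Percent yield = 31.9 g / 34.85 g × 100% = 91.54%.

91.5 %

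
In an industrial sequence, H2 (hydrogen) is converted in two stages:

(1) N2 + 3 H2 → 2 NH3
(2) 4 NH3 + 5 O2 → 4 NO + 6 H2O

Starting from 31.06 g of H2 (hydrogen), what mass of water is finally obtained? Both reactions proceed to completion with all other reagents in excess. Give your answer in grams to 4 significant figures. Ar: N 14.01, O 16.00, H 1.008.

277.6 g

M(H2) = 2(1.008) = 2.016 g/mol.
M(H2O) = 2(1.008) + 16.00 = 18.016 g/mol.
n(H2) = 31.060 / 2.016 = 15.407 mol.
Step 1 gives a 3:2 ratio of H2 to NH3, so n(NH3) = 10.271 mol.
In step 2 the NH3:H2O ratio is 4:6, so n(H2O) = 15.407 mol.
Mass of H2O = 15.407 × 18.016 = 277.57 g.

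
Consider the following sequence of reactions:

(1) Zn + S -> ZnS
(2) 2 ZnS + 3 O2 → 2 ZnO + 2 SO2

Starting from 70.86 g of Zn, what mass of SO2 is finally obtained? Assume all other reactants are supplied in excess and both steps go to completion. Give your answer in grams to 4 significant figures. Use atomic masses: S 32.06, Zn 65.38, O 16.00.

M(Zn) = 65.38 g/mol.
M(SO2) = 32.06 + 2(16.00) = 64.06 g/mol.
n(Zn) = 70.860 / 65.38 = 1.0838 mol.
Step 1 gives a 1:1 ratio of Zn to ZnS, so n(ZnS) = 1.0838 mol.
In step 2 the ZnS:SO2 ratio is 2:2, so n(SO2) = 1.0838 mol.
Mass of SO2 = 1.0838 × 64.06 = 69.429 g.

69.43 g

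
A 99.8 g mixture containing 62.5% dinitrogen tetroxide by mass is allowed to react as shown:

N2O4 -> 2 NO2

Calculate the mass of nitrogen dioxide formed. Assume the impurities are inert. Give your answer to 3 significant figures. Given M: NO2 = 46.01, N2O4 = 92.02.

Mass of pure N2O4 = 99.8 g × 0.625 = 62.38 g.
n(N2O4) = 62.38 g / 92.02 g/mol = 0.6778 mol.
From the equation the N2O4:NO2 mole ratio is 1:2, so n(NO2) = 0.6778 × 2/1 = 1.356 mol.
Mass of NO2 = 1.356 mol × 46.01 g/mol = 62.38 g.

62.4 g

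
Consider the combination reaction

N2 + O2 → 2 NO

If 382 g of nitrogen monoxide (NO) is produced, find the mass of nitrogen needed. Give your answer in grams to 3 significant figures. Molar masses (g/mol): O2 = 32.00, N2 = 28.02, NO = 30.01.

178 g

n(NO) = 382.0 g / 30.01 g/mol = 12.73 mol.
From the equation the NO:N2 mole ratio is 2:1, so n(N2) = 12.73 × 1/2 = 6.365 mol.
Mass of N2 = 6.365 mol × 28.02 g/mol = 178.3 g.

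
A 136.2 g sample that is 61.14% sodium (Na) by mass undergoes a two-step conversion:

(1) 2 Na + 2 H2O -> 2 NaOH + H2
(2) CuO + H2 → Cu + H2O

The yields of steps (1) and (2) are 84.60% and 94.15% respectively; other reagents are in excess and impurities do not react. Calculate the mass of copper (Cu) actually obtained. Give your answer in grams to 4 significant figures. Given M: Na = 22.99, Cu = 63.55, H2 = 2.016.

91.67 g

Pure Na = 136.2 × 0.6114 = 83.273 g.
n(Na) = 83.273 / 22.99 = 3.6221 mol.
Step 1 (Na:H2 = 2:1): theoretical n(H2) = 1.8111 mol; at 84.60% yield, n(H2) = 1.5322 mol.
Step 2 (H2:Cu = 1:1): theoretical n(Cu) = 1.5322 mol, so theoretical mass = 1.5322 × 63.55 = 97.369 g.
At 94.15% yield, actual mass of Cu = 97.369 × 0.9415 = 91.673 g.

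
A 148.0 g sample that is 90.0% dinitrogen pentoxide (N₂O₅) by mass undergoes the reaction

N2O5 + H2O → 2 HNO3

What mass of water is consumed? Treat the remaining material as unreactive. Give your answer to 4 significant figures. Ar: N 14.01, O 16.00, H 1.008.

Mass of pure N2O5 = 148.0 g × 0.900 = 133.20 g.
M(N2O5) = 2(14.01) + 5(16.00) = 108.02 g/mol.
M(H2O) = 2(1.008) + 16.00 = 18.016 g/mol.
n(N2O5) = 133.20 g / 108.02 g/mol = 1.2331 mol.
From the equation the N2O5:H2O mole ratio is 1:1, so n(H2O) = 1.2331 × 1/1 = 1.2331 mol.
Mass of H2O = 1.2331 mol × 18.016 g/mol = 22.216 g.

22.22 g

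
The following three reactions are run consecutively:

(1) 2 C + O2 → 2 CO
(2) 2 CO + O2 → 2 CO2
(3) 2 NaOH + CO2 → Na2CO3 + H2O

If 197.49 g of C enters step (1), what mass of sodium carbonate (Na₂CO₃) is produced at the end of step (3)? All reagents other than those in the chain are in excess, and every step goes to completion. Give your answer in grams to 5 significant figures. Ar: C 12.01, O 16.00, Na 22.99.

1742.9 g

M(C) = 12.01 g/mol.
M(Na2CO3) = 2(22.99) + 12.01 + 3(16.00) = 105.99 g/mol.
n(C) = 197.49 / 12.01 = 16.4438 mol.
Reaction (1): C→CO ratio 2:2 ⇒ n(CO) = 16.4438 mol.
Reaction (2): CO→CO2 ratio 2:2 ⇒ n(CO2) = 16.4438 mol.
Reaction (3): CO2→Na2CO3 ratio 1:1 ⇒ n(Na2CO3) = 16.4438 mol.
Mass of Na2CO3 = 16.4438 × 105.99 = 1742.88 g.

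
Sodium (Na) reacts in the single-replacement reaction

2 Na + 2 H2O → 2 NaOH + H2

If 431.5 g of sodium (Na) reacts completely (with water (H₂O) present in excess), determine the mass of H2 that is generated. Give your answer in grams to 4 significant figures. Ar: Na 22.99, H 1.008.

M(Na) = 22.99 g/mol.
M(H2) = 2(1.008) = 2.016 g/mol.
n(Na) = 431.50 g / 22.99 g/mol = 18.769 mol.
From the equation the Na:H2 mole ratio is 2:1, so n(H2) = 18.769 × 1/2 = 9.3845 mol.
Mass of H2 = 9.3845 mol × 2.016 g/mol = 18.919 g.

18.92 g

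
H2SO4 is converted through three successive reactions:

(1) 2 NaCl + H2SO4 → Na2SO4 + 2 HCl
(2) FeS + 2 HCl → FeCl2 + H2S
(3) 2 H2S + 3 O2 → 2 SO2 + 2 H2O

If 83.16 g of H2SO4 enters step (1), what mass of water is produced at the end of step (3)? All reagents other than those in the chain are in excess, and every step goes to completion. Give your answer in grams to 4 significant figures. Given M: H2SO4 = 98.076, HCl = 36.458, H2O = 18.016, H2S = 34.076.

15.28 g

n(H2SO4) = 83.16 / 98.076 = 0.84791 mol.
Reaction (1): H2SO4→HCl ratio 1:2 ⇒ n(HCl) = 1.6958 mol.
Reaction (2): HCl→H2S ratio 2:1 ⇒ n(H2S) = 0.84791 mol.
Reaction (3): H2S→H2O ratio 2:2 ⇒ n(H2O) = 0.84791 mol.
Mass of H2O = 0.84791 × 18.016 = 15.276 g.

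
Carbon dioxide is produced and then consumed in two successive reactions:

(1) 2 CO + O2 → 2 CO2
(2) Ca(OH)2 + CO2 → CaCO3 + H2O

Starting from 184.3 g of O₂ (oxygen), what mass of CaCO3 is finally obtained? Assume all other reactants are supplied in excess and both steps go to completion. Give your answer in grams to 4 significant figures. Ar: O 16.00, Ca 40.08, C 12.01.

M(O2) = 2(16.00) = 32.00 g/mol.
M(CaCO3) = 40.08 + 12.01 + 3(16.00) = 100.09 g/mol.
n(O2) = 184.30 / 32.00 = 5.7594 mol.
Step 1 gives a 1:2 ratio of O2 to CO2, so n(CO2) = 11.519 mol.
In step 2 the CO2:CaCO3 ratio is 1:1, so n(CaCO3) = 11.519 mol.
Mass of CaCO3 = 11.519 × 100.09 = 1152.9 g.

1153 g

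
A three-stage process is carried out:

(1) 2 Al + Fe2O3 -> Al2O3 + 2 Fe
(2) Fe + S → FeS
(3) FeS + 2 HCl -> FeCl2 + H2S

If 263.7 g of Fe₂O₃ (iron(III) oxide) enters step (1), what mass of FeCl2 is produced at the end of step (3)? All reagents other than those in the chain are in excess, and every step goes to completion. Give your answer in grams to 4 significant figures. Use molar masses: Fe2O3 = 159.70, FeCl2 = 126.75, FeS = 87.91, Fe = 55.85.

418.6 g

n(Fe2O3) = 263.7 / 159.70 = 1.6512 mol.
Reaction (1): Fe2O3→Fe ratio 1:2 ⇒ n(Fe) = 3.3024 mol.
Reaction (2): Fe→FeS ratio 1:1 ⇒ n(FeS) = 3.3024 mol.
Reaction (3): FeS→FeCl2 ratio 1:1 ⇒ n(FeCl2) = 3.3024 mol.
Mass of FeCl2 = 3.3024 × 126.75 = 418.58 g.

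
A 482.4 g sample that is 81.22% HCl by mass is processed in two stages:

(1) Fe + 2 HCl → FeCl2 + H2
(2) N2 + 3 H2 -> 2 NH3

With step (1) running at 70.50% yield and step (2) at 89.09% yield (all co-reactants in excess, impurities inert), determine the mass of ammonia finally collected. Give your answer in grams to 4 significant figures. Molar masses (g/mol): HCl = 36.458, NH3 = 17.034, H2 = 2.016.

Pure HCl = 482.4 × 0.8122 = 391.81 g.
n(HCl) = 391.81 / 36.458 = 10.747 mol.
Step 1 (HCl:H2 = 2:1): theoretical n(H2) = 5.3734 mol; at 70.50% yield, n(H2) = 3.7882 mol.
Step 2 (H2:NH3 = 3:2): theoretical n(NH3) = 2.5255 mol, so theoretical mass = 2.5255 × 17.034 = 43.019 g.
At 89.09% yield, actual mass of NH3 = 43.019 × 0.8909 = 38.326 g.

38.33 g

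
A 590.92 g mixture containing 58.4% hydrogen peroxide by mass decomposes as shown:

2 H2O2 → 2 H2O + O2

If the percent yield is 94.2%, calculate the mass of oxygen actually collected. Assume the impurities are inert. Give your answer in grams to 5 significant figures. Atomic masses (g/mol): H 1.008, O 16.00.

152.91 g

Pure H2O2 available = 590.92 g × 0.584 = 345.097 g.
M(H2O2) = 2(1.008) + 2(16.00) = 34.016 g/mol.
M(O2) = 2(16.00) = 32.00 g/mol.
n(H2O2) = 345.097 g / 34.016 g/mol = 10.1451 mol.
From the equation the H2O2:O2 mole ratio is 2:1, so n(O2) = 10.1451 × 1/2 = 5.07257 mol.
Mass of O2 = 5.07257 mol × 32.00 g/mol = 162.322 g.
Actual mass collected = 162.322 g × 0.942 = 152.908 g.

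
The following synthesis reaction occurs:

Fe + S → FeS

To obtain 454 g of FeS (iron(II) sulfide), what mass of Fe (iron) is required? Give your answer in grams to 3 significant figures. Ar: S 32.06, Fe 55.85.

288 g

M(FeS) = 55.85 + 32.06 = 87.91 g/mol.
M(Fe) = 55.85 g/mol.
n(FeS) = 454.0 g / 87.91 g/mol = 5.164 mol.
From the equation the FeS:Fe mole ratio is 1:1, so n(Fe) = 5.164 × 1/1 = 5.164 mol.
Mass of Fe = 5.164 mol × 55.85 g/mol = 288.4 g.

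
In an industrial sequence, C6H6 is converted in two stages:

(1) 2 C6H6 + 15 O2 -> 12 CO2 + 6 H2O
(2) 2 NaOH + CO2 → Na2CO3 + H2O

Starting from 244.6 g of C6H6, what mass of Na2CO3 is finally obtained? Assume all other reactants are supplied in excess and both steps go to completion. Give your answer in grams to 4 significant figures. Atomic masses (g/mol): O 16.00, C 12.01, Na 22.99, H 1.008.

1991 g

M(C6H6) = 6(12.01) + 6(1.008) = 78.108 g/mol.
M(Na2CO3) = 2(22.99) + 12.01 + 3(16.00) = 105.99 g/mol.
n(C6H6) = 244.60 / 78.108 = 3.1316 mol.
Step 1 gives a 2:12 ratio of C6H6 to CO2, so n(CO2) = 18.789 mol.
In step 2 the CO2:Na2CO3 ratio is 1:1, so n(Na2CO3) = 18.789 mol.
Mass of Na2CO3 = 18.789 × 105.99 = 1991.5 g.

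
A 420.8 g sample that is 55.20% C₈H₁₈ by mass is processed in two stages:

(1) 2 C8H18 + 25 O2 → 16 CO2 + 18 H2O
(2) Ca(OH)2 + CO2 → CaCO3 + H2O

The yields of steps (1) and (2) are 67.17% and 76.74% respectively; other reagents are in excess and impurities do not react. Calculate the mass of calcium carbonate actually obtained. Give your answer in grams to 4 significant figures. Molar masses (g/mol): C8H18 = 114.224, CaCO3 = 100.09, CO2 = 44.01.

Pure C8H18 = 420.8 × 0.5520 = 232.28 g.
n(C8H18) = 232.28 / 114.224 = 2.0336 mol.
Step 1 (C8H18:CO2 = 2:16): theoretical n(CO2) = 16.268 mol; at 67.17% yield, n(CO2) = 10.928 mol.
Step 2 (CO2:CaCO3 = 1:1): theoretical n(CaCO3) = 10.928 mol, so theoretical mass = 10.928 × 100.09 = 1093.7 g.
At 76.74% yield, actual mass of CaCO3 = 1093.7 × 0.7674 = 839.33 g.

839.3 g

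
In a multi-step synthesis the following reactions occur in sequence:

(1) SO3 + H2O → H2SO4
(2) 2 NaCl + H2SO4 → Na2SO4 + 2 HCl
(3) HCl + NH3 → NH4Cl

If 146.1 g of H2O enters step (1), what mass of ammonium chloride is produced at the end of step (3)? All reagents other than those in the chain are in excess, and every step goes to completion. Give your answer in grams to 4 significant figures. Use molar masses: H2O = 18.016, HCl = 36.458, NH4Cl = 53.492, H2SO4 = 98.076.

n(H2O) = 146.1 / 18.016 = 8.1095 mol.
Reaction (1): H2O→H2SO4 ratio 1:1 ⇒ n(H2SO4) = 8.1095 mol.
Reaction (2): H2SO4→HCl ratio 1:2 ⇒ n(HCl) = 16.219 mol.
Reaction (3): HCl→NH4Cl ratio 1:1 ⇒ n(NH4Cl) = 16.219 mol.
Mass of NH4Cl = 16.219 × 53.492 = 867.58 g.

867.6 g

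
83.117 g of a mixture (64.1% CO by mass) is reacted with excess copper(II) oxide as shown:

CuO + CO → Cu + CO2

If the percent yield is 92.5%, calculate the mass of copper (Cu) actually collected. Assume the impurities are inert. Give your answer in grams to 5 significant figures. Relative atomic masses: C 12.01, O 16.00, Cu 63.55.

111.81 g

Pure CO available = 83.117 g × 0.641 = 53.2780 g.
M(CO) = 12.01 + 16.00 = 28.01 g/mol.
M(Cu) = 63.55 g/mol.
n(CO) = 53.2780 g / 28.01 g/mol = 1.90211 mol.
From the equation the CO:Cu mole ratio is 1:1, so n(Cu) = 1.90211 × 1/1 = 1.90211 mol.
Mass of Cu = 1.90211 mol × 63.55 g/mol = 120.879 g.
Actual mass collected = 120.879 g × 0.925 = 111.813 g.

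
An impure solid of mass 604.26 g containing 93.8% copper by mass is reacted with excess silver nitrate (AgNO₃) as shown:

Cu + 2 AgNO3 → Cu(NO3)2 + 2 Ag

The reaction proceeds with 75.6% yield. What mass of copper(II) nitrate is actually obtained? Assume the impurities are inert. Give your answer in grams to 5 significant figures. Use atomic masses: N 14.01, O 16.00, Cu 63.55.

Pure Cu available = 604.26 g × 0.938 = 566.796 g.
M(Cu) = 63.55 g/mol.
M(Cu(NO3)2) = 63.55 + 2(14.01) + 6(16.00) = 187.57 g/mol.
n(Cu) = 566.796 g / 63.55 g/mol = 8.91890 mol.
From the equation the Cu:Cu(NO3)2 mole ratio is 1:1, so n(Cu(NO3)2) = 8.91890 × 1/1 = 8.91890 mol.
Mass of Cu(NO3)2 = 8.91890 mol × 187.57 g/mol = 1672.92 g.
Actual mass collected = 1672.92 g × 0.756 = 1264.73 g.

1264.7 g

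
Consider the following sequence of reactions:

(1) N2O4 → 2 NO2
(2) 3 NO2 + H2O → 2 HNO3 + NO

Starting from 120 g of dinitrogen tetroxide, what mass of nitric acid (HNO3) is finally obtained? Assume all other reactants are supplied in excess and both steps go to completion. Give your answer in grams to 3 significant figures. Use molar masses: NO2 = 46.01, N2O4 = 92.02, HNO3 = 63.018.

110 g

n(N2O4) = 120.0 / 92.02 = 1.304 mol.
Step 1 gives a 1:2 ratio of N2O4 to NO2, so n(NO2) = 2.608 mol.
In step 2 the NO2:HNO3 ratio is 3:2, so n(HNO3) = 1.739 mol.
Mass of HNO3 = 1.739 × 63.018 = 109.6 g.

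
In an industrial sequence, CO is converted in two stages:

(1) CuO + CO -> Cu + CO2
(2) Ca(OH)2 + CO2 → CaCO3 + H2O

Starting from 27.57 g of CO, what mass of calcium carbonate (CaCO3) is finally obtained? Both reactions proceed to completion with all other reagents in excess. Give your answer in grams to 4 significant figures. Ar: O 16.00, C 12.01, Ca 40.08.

98.52 g

M(CO) = 12.01 + 16.00 = 28.01 g/mol.
M(CaCO3) = 40.08 + 12.01 + 3(16.00) = 100.09 g/mol.
n(CO) = 27.570 / 28.01 = 0.98429 mol.
Step 1 gives a 1:1 ratio of CO to CO2, so n(CO2) = 0.98429 mol.
In step 2 the CO2:CaCO3 ratio is 1:1, so n(CaCO3) = 0.98429 mol.
Mass of CaCO3 = 0.98429 × 100.09 = 98.518 g.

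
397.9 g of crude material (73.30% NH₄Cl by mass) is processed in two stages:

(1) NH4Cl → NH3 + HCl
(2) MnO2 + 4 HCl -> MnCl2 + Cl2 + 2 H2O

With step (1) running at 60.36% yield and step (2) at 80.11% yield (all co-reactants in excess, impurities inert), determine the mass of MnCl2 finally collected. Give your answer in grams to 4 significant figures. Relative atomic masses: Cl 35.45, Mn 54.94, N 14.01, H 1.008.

82.94 g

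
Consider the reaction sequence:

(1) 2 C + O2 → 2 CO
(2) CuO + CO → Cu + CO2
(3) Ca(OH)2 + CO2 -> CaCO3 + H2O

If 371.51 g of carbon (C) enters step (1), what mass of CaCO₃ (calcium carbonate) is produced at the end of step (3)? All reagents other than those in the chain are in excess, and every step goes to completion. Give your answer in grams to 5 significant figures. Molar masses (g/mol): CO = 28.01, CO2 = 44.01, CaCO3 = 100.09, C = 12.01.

3096.1 g

n(C) = 371.51 / 12.01 = 30.9334 mol.
Reaction (1): C→CO ratio 2:2 ⇒ n(CO) = 30.9334 mol.
Reaction (2): CO→CO2 ratio 1:1 ⇒ n(CO2) = 30.9334 mol.
Reaction (3): CO2→CaCO3 ratio 1:1 ⇒ n(CaCO3) = 30.9334 mol.
Mass of CaCO3 = 30.9334 × 100.09 = 3096.12 g.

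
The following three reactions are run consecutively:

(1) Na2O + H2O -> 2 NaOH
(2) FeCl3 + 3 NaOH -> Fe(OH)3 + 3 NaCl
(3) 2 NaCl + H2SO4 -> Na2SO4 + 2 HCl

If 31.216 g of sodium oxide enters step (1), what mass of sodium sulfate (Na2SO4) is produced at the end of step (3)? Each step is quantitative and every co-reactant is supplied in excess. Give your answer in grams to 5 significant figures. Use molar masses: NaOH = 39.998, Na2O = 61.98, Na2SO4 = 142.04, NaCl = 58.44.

n(Na2O) = 31.216 / 61.98 = 0.503646 mol.
Reaction (1): Na2O→NaOH ratio 1:2 ⇒ n(NaOH) = 1.00729 mol.
Reaction (2): NaOH→NaCl ratio 3:3 ⇒ n(NaCl) = 1.00729 mol.
Reaction (3): NaCl→Na2SO4 ratio 2:1 ⇒ n(Na2SO4) = 0.503646 mol.
Mass of Na2SO4 = 0.503646 × 142.04 = 71.5379 g.

71.538 g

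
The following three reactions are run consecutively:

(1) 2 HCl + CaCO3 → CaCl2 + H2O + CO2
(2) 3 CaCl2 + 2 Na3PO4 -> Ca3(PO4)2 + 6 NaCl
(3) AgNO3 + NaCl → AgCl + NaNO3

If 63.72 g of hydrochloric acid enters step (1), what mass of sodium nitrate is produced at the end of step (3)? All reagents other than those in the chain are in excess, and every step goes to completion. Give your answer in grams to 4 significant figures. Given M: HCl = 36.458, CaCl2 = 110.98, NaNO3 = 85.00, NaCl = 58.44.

148.6 g

n(HCl) = 63.72 / 36.458 = 1.7478 mol.
Reaction (1): HCl→CaCl2 ratio 2:1 ⇒ n(CaCl2) = 0.87388 mol.
Reaction (2): CaCl2→NaCl ratio 3:6 ⇒ n(NaCl) = 1.7478 mol.
Reaction (3): NaCl→NaNO3 ratio 1:1 ⇒ n(NaNO3) = 1.7478 mol.
Mass of NaNO3 = 1.7478 × 85.00 = 148.56 g.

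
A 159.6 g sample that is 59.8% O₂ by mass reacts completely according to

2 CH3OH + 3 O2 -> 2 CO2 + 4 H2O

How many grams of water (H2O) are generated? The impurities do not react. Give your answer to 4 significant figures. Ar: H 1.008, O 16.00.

71.64 g

Mass of pure O2 = 159.6 g × 0.598 = 95.441 g.
M(O2) = 2(16.00) = 32.00 g/mol.
M(H2O) = 2(1.008) + 16.00 = 18.016 g/mol.
n(O2) = 95.441 g / 32.00 g/mol = 2.9825 mol.
From the equation the O2:H2O mole ratio is 3:4, so n(H2O) = 2.9825 × 4/3 = 3.9767 mol.
Mass of H2O = 3.9767 mol × 18.016 g/mol = 71.644 g.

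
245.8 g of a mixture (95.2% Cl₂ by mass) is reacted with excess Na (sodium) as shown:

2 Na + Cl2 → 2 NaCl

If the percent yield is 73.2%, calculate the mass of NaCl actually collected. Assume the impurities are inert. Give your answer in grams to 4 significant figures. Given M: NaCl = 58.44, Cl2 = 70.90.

Pure Cl2 available = 245.8 g × 0.952 = 234.00 g.
n(Cl2) = 234.00 g / 70.90 g/mol = 3.3004 mol.
From the equation the Cl2:NaCl mole ratio is 1:2, so n(NaCl) = 3.3004 × 2/1 = 6.6009 mol.
Mass of NaCl = 6.6009 mol × 58.44 g/mol = 385.76 g.
Actual mass collected = 385.76 g × 0.732 = 282.37 g.

282.4 g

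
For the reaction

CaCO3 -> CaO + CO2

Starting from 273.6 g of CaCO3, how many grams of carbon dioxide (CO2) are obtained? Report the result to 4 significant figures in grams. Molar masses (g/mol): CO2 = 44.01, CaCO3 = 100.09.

n(CaCO3) = 273.60 g / 100.09 g/mol = 2.7335 mol.
From the equation the CaCO3:CO2 mole ratio is 1:1, so n(CO2) = 2.7335 × 1/1 = 2.7335 mol.
Mass of CO2 = 2.7335 mol × 44.01 g/mol = 120.30 g.

120.3 g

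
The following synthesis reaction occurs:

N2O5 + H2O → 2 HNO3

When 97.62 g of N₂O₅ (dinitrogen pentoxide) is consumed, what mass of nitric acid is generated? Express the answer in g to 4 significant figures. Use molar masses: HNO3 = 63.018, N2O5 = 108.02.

113.9 g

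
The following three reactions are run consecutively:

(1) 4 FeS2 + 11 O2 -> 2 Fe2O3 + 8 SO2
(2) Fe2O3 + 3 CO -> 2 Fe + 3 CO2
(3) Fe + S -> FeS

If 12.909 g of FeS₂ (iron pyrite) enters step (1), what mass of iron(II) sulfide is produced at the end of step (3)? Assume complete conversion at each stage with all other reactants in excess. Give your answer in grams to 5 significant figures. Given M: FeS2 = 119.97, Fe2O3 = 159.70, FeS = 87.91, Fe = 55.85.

9.4593 g

n(FeS2) = 12.909 / 119.97 = 0.107602 mol.
Reaction (1): FeS2→Fe2O3 ratio 4:2 ⇒ n(Fe2O3) = 0.0538010 mol.
Reaction (2): Fe2O3→Fe ratio 1:2 ⇒ n(Fe) = 0.107602 mol.
Reaction (3): Fe→FeS ratio 1:1 ⇒ n(FeS) = 0.107602 mol.
Mass of FeS = 0.107602 × 87.91 = 9.45928 g.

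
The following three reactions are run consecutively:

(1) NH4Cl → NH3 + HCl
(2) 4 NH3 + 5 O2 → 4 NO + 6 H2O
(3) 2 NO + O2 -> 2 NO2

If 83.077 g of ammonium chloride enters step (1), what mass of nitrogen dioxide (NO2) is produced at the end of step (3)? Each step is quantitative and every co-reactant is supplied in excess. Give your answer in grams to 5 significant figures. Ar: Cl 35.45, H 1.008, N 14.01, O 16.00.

71.457 g

M(NH4Cl) = 14.01 + 4(1.008) + 35.45 = 53.492 g/mol.
M(NO2) = 14.01 + 2(16.00) = 46.01 g/mol.
n(NH4Cl) = 83.077 / 53.492 = 1.55307 mol.
Reaction (1): NH4Cl→NH3 ratio 1:1 ⇒ n(NH3) = 1.55307 mol.
Reaction (2): NH3→NO ratio 4:4 ⇒ n(NO) = 1.55307 mol.
Reaction (3): NO→NO2 ratio 2:2 ⇒ n(NO2) = 1.55307 mol.
Mass of NO2 = 1.55307 × 46.01 = 71.4569 g.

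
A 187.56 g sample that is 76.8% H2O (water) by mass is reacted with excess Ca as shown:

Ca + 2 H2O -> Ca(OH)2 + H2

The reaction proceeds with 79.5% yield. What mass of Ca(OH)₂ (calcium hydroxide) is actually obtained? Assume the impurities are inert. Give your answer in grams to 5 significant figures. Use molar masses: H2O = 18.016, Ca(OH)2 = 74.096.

235.49 g

Pure H2O available = 187.56 g × 0.768 = 144.046 g.
n(H2O) = 144.046 g / 18.016 g/mol = 7.99545 mol.
From the equation the H2O:Ca(OH)2 mole ratio is 2:1, so n(Ca(OH)2) = 7.99545 × 1/2 = 3.99773 mol.
Mass of Ca(OH)2 = 3.99773 mol × 74.096 g/mol = 296.216 g.
Actual mass collected = 296.216 g × 0.795 = 235.491 g.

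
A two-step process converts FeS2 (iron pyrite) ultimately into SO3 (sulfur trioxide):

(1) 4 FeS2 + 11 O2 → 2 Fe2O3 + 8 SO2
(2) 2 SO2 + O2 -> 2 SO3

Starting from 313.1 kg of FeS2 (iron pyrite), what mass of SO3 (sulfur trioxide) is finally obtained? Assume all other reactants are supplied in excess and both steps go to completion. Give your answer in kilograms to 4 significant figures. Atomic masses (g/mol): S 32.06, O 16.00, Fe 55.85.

M(FeS2) = 55.85 + 2(32.06) = 119.97 g/mol.
M(SO3) = 32.06 + 3(16.00) = 80.06 g/mol.
313.1 kg = 313100 g.
n(FeS2) = 313100 / 119.97 = 2609.8 mol.
Step 1 gives a 4:8 ratio of FeS2 to SO2, so n(SO2) = 5219.6 mol.
In step 2 the SO2:SO3 ratio is 2:2, so n(SO3) = 5219.6 mol.
Mass of SO3 = 5219.6 × 80.06 = 417880 g = 417.9 kg.

417.9 kg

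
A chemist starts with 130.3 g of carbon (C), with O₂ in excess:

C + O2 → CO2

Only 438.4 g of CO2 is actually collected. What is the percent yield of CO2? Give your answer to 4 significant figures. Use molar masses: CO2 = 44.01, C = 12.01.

n(C) = 130.30 g / 12.01 g/mol = 10.849 mol.
From the equation the C:CO2 mole ratio is 1:1, so n(CO2) = 10.849 × 1/1 = 10.849 mol.
Mass of CO2 = 10.849 mol × 44.01 g/mol = 477.48 g.
This is the theoretical yield. Percent yield = 438.4 g / 477.48 g × 100% = 91.816%.

91.82 %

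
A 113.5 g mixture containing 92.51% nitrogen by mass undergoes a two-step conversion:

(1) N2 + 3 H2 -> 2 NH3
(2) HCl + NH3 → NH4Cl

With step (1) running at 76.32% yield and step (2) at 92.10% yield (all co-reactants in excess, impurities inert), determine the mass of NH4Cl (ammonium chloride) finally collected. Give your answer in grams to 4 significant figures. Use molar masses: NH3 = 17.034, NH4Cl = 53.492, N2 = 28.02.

281.8 g

Pure N2 = 113.5 × 0.9251 = 105.00 g.
n(N2) = 105.00 / 28.02 = 3.7473 mol.
Step 1 (N2:NH3 = 1:2): theoretical n(NH3) = 7.4946 mol; at 76.32% yield, n(NH3) = 5.7199 mol.
Step 2 (NH3:NH4Cl = 1:1): theoretical n(NH4Cl) = 5.7199 mol, so theoretical mass = 5.7199 × 53.492 = 305.97 g.
At 92.10% yield, actual mass of NH4Cl = 305.97 × 0.9210 = 281.79 g.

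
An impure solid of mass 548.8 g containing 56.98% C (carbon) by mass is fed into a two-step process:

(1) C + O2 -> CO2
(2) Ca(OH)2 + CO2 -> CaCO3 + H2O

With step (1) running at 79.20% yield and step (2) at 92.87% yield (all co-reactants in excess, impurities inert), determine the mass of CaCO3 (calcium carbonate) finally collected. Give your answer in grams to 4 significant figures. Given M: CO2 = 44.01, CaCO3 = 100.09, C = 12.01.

Pure C = 548.8 × 0.5698 = 312.71 g.
n(C) = 312.71 / 12.01 = 26.037 mol.
Step 1 (C:CO2 = 1:1): theoretical n(CO2) = 26.037 mol; at 79.20% yield, n(CO2) = 20.621 mol.
Step 2 (CO2:CaCO3 = 1:1): theoretical n(CaCO3) = 20.621 mol, so theoretical mass = 20.621 × 100.09 = 2064.0 g.
At 92.87% yield, actual mass of CaCO3 = 2064.0 × 0.9287 = 1916.8 g.

1917 g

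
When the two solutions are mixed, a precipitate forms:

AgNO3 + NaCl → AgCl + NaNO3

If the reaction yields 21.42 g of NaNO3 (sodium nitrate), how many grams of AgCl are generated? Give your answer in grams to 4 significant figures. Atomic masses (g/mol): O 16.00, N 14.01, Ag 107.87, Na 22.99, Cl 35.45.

36.12 g

M(NaNO3) = 22.99 + 14.01 + 3(16.00) = 85.00 g/mol.
M(AgCl) = 107.87 + 35.45 = 143.32 g/mol.
n(NaNO3) = 21.420 g / 85.00 g/mol = 0.25200 mol.
From the equation the NaNO3:AgCl mole ratio is 1:1, so n(AgCl) = 0.25200 × 1/1 = 0.25200 mol.
Mass of AgCl = 0.25200 mol × 143.32 g/mol = 36.117 g.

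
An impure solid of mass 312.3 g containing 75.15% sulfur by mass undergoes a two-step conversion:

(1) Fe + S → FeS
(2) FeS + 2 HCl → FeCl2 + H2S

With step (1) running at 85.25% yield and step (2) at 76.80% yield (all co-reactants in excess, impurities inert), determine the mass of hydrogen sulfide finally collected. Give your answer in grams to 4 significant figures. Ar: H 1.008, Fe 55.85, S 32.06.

Pure S = 312.3 × 0.7515 = 234.69 g.
M(S) = 32.06 g/mol.
M(H2S) = 2(1.008) + 32.06 = 34.076 g/mol.
n(S) = 234.69 / 32.06 = 7.3204 mol.
Step 1 (S:FeS = 1:1): theoretical n(FeS) = 7.3204 mol; at 85.25% yield, n(FeS) = 6.2407 mol.
Step 2 (FeS:H2S = 1:1): theoretical n(H2S) = 6.2407 mol, so theoretical mass = 6.2407 × 34.076 = 212.66 g.
At 76.80% yield, actual mass of H2S = 212.66 × 0.7680 = 163.32 g.

163.3 g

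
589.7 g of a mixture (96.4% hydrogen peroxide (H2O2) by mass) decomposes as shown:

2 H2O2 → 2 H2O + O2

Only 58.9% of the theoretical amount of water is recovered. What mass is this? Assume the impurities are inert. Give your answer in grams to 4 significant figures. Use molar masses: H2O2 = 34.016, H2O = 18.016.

Pure H2O2 available = 589.7 g × 0.964 = 568.47 g.
n(H2O2) = 568.47 g / 34.016 g/mol = 16.712 mol.
From the equation the H2O2:H2O mole ratio is 2:2, so n(H2O) = 16.712 × 2/2 = 16.712 mol.
Mass of H2O = 16.712 mol × 18.016 g/mol = 301.08 g.
Actual mass collected = 301.08 g × 0.589 = 177.34 g.

177.3 g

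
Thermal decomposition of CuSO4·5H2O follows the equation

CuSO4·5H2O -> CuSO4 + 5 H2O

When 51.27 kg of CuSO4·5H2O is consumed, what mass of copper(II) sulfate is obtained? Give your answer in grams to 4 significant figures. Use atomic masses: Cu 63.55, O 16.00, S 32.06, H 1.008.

M(CuSO4·5H2O) = 63.55 + 32.06 + 9(16.00) + 10(1.008) = 249.69 g/mol.
M(CuSO4) = 63.55 + 32.06 + 4(16.00) = 159.61 g/mol.
Convert: 51.27 kg = 51270 g.
n(CuSO4·5H2O) = 51270 g / 249.69 g/mol = 205.33 mol.
From the equation the CuSO4·5H2O:CuSO4 mole ratio is 1:1, so n(CuSO4) = 205.33 × 1/1 = 205.33 mol.
Mass of CuSO4 = 205.33 mol × 159.61 g/mol = 32773 g.

32770 g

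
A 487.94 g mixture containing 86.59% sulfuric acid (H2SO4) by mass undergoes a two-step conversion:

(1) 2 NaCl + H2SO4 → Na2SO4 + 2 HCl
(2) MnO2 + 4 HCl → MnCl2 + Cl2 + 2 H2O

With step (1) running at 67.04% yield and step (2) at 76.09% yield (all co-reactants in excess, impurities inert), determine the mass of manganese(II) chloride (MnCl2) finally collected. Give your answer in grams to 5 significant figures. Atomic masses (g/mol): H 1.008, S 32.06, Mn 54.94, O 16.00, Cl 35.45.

138.27 g

Pure H2SO4 = 487.94 × 0.8659 = 422.507 g.
M(H2SO4) = 2(1.008) + 32.06 + 4(16.00) = 98.076 g/mol.
M(MnCl2) = 54.94 + 2(35.45) = 125.84 g/mol.
n(H2SO4) = 422.507 / 98.076 = 4.30796 mol.
Step 1 (H2SO4:HCl = 1:2): theoretical n(HCl) = 8.61592 mol; at 67.04% yield, n(HCl) = 5.77611 mol.
Step 2 (HCl:MnCl2 = 4:1): theoretical n(MnCl2) = 1.44403 mol, so theoretical mass = 1.44403 × 125.84 = 181.716 g.
At 76.09% yield, actual mass of MnCl2 = 181.716 × 0.7609 = 138.268 g.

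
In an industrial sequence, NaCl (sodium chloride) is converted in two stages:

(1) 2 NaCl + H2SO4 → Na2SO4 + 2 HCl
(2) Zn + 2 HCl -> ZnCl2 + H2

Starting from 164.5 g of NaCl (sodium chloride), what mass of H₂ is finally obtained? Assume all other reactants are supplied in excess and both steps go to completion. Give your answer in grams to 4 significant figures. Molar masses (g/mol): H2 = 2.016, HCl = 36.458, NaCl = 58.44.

2.837 g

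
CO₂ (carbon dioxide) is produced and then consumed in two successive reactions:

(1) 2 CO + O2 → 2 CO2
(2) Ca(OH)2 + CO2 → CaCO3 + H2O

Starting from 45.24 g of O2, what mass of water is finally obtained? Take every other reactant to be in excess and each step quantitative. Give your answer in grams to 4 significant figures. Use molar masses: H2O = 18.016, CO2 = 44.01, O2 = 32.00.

50.94 g

n(O2) = 45.240 / 32.00 = 1.4138 mol.
Step 1 gives a 1:2 ratio of O2 to CO2, so n(CO2) = 2.8275 mol.
In step 2 the CO2:H2O ratio is 1:1, so n(H2O) = 2.8275 mol.
Mass of H2O = 2.8275 × 18.016 = 50.940 g.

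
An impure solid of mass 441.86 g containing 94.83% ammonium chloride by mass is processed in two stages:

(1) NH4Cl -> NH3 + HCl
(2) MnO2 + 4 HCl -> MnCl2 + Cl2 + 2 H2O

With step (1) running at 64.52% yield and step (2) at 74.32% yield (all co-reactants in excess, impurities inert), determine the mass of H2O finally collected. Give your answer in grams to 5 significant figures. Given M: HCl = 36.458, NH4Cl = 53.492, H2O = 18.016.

33.835 g

Pure NH4Cl = 441.86 × 0.9483 = 419.016 g.
n(NH4Cl) = 419.016 / 53.492 = 7.83324 mol.
Step 1 (NH4Cl:HCl = 1:1): theoretical n(HCl) = 7.83324 mol; at 64.52% yield, n(HCl) = 5.05401 mol.
Step 2 (HCl:H2O = 4:2): theoretical n(H2O) = 2.52700 mol, so theoretical mass = 2.52700 × 18.016 = 45.5265 g.
At 74.32% yield, actual mass of H2O = 45.5265 × 0.7432 = 33.8353 g.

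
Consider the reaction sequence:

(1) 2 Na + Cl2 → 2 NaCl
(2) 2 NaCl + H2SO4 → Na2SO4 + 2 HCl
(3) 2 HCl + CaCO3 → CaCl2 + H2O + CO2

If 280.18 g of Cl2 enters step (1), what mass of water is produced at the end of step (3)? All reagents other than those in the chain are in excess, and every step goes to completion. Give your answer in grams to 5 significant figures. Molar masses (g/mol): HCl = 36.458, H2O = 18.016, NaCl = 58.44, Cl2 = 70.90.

n(Cl2) = 280.18 / 70.90 = 3.95176 mol.
Reaction (1): Cl2→NaCl ratio 1:2 ⇒ n(NaCl) = 7.90353 mol.
Reaction (2): NaCl→HCl ratio 2:2 ⇒ n(HCl) = 7.90353 mol.
Reaction (3): HCl→H2O ratio 2:1 ⇒ n(H2O) = 3.95176 mol.
Mass of H2O = 3.95176 × 18.016 = 71.1950 g.

71.195 g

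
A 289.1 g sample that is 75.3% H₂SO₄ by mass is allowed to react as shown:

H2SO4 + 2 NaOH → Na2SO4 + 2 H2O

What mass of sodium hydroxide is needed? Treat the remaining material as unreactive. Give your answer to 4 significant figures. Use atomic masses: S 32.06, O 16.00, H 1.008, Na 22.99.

177.6 g

Mass of pure H2SO4 = 289.1 g × 0.753 = 217.69 g.
M(H2SO4) = 2(1.008) + 32.06 + 4(16.00) = 98.076 g/mol.
M(NaOH) = 22.99 + 16.00 + 1.008 = 39.998 g/mol.
n(H2SO4) = 217.69 g / 98.076 g/mol = 2.2196 mol.
From the equation the H2SO4:NaOH mole ratio is 1:2, so n(NaOH) = 2.2196 × 2/1 = 4.4393 mol.
Mass of NaOH = 4.4393 mol × 39.998 g/mol = 177.56 g.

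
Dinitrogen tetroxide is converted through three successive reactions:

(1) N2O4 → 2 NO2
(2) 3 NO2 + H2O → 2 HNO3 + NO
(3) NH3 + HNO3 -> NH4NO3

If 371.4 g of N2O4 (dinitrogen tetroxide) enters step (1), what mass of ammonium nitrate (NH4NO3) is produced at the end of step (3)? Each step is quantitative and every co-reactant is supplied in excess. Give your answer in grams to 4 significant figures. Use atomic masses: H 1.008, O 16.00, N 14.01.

430.8 g

M(N2O4) = 2(14.01) + 4(16.00) = 92.02 g/mol.
M(NH4NO3) = 2(14.01) + 4(1.008) + 3(16.00) = 80.052 g/mol.
n(N2O4) = 371.4 / 92.02 = 4.0361 mol.
Reaction (1): N2O4→NO2 ratio 1:2 ⇒ n(NO2) = 8.0722 mol.
Reaction (2): NO2→HNO3 ratio 3:2 ⇒ n(HNO3) = 5.3814 mol.
Reaction (3): HNO3→NH4NO3 ratio 1:1 ⇒ n(NH4NO3) = 5.3814 mol.
Mass of NH4NO3 = 5.3814 × 80.052 = 430.79 g.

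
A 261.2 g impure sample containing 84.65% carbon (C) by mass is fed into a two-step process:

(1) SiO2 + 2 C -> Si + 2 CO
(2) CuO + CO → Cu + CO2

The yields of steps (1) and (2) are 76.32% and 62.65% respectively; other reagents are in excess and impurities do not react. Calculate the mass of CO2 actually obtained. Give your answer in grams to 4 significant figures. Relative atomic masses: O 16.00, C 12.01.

Pure C = 261.2 × 0.8465 = 221.11 g.
M(C) = 12.01 g/mol.
M(CO2) = 12.01 + 2(16.00) = 44.01 g/mol.
n(C) = 221.11 / 12.01 = 18.410 mol.
Step 1 (C:CO = 2:2): theoretical n(CO) = 18.410 mol; at 76.32% yield, n(CO) = 14.051 mol.
Step 2 (CO:CO2 = 1:1): theoretical n(CO2) = 14.051 mol, so theoretical mass = 14.051 × 44.01 = 618.37 g.
At 62.65% yield, actual mass of CO2 = 618.37 × 0.6265 = 387.41 g.

387.4 g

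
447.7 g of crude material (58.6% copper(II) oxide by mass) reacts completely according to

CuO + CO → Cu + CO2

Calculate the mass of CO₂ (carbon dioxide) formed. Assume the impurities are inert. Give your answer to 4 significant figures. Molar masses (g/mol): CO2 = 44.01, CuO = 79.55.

145.1 g

Mass of pure CuO = 447.7 g × 0.586 = 262.35 g.
n(CuO) = 262.35 g / 79.55 g/mol = 3.2980 mol.
From the equation the CuO:CO2 mole ratio is 1:1, so n(CO2) = 3.2980 × 1/1 = 3.2980 mol.
Mass of CO2 = 3.2980 mol × 44.01 g/mol = 145.14 g.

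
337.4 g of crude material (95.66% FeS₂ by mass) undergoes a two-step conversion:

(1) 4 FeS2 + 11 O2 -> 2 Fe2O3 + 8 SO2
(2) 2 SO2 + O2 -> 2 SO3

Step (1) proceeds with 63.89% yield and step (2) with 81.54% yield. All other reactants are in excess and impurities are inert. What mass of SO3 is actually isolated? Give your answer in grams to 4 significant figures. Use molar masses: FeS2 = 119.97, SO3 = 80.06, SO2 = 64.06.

Pure FeS2 = 337.4 × 0.9566 = 322.76 g.
n(FeS2) = 322.76 / 119.97 = 2.6903 mol.
Step 1 (FeS2:SO2 = 4:8): theoretical n(SO2) = 5.3806 mol; at 63.89% yield, n(SO2) = 3.4377 mol.
Step 2 (SO2:SO3 = 2:2): theoretical n(SO3) = 3.4377 mol, so theoretical mass = 3.4377 × 80.06 = 275.22 g.
At 81.54% yield, actual mass of SO3 = 275.22 × 0.8154 = 224.42 g.

224.4 g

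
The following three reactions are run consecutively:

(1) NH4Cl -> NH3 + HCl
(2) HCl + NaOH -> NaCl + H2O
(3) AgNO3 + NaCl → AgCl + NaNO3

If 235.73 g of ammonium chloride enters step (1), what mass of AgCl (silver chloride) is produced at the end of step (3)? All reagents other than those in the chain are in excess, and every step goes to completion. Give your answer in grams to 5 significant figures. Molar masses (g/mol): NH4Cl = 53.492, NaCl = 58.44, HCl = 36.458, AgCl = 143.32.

n(NH4Cl) = 235.73 / 53.492 = 4.40683 mol.
Reaction (1): NH4Cl→HCl ratio 1:1 ⇒ n(HCl) = 4.40683 mol.
Reaction (2): HCl→NaCl ratio 1:1 ⇒ n(NaCl) = 4.40683 mol.
Reaction (3): NaCl→AgCl ratio 1:1 ⇒ n(AgCl) = 4.40683 mol.
Mass of AgCl = 4.40683 × 143.32 = 631.586 g.

631.59 g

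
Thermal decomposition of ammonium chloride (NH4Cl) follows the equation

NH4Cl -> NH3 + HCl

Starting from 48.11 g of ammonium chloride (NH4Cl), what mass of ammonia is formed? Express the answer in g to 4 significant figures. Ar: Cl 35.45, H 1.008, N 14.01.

15.32 g

M(NH4Cl) = 14.01 + 4(1.008) + 35.45 = 53.492 g/mol.
M(NH3) = 14.01 + 3(1.008) = 17.034 g/mol.
n(NH4Cl) = 48.110 g / 53.492 g/mol = 0.89939 mol.
From the equation the NH4Cl:NH3 mole ratio is 1:1, so n(NH3) = 0.89939 × 1/1 = 0.89939 mol.
Mass of NH3 = 0.89939 mol × 17.034 g/mol = 15.320 g.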